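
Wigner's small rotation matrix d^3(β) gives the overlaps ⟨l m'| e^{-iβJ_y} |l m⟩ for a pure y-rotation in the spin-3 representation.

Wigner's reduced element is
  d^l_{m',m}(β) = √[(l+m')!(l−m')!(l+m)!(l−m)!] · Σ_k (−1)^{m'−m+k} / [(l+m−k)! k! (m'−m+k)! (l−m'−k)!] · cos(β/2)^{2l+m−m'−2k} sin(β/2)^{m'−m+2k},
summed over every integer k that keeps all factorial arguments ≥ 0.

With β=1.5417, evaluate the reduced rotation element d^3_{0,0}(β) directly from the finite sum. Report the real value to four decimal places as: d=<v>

d=-0.0436

d^3_{0,0}(β=1.5417) via Wigner's sum:
c=cos(1.5417/2)=0.717319, s=sin(1.5417/2)=0.696745; N=√[6·6·6·6]=36.000000
k∈{0,1,2,3} keeps every argument non-negative
  k=0: (−1)^0·36.0000/(36)·0.7173^6·0.6967^0 = +0.136230
  k=1: (−1)^1·36.0000/(4)·0.7173^4·0.6967^2 = -1.156749
  k=2: (−1)^2·36.0000/(4)·0.7173^2·0.6967^4 = +1.091347
  k=3: (−1)^3·36.0000/(36)·0.7173^0·0.6967^6 = -0.114405
d^3_{0,0}(1.5417) = +0.136230 -1.156749 +1.091347 -0.114405 = -0.043577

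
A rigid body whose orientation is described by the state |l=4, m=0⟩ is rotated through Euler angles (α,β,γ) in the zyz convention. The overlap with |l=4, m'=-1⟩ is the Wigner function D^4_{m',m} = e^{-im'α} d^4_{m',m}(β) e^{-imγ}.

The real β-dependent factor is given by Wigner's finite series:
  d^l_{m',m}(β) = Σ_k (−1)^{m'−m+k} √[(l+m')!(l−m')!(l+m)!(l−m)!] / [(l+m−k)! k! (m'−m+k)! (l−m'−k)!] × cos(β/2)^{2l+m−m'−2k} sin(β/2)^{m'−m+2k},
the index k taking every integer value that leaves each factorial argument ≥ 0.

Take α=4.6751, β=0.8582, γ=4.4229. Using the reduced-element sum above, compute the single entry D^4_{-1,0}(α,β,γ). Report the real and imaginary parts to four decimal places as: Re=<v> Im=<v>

D^4_{-1,0}(4.6751,0.8582,4.4229) = e^{-i·-1·4.6751}·d^4_{-1,0}(0.8582)·e^{-i·0·4.4229}. Compute d first:
c=cos(0.8582/2)=0.909341, s=sin(0.8582/2)=0.416053; N=√[6·120·24·24]=643.987578
k∈{1,2,3,4} keeps every argument non-negative
  k=1: (−1)^0·643.9876/(144)·0.9093^7·0.4161^1 = +0.956641
  k=2: (−1)^1·643.9876/(24)·0.9093^5·0.4161^3 = -1.201555
  k=3: (−1)^2·643.9876/(24)·0.9093^3·0.4161^5 = +0.251528
  k=4: (−1)^3·643.9876/(144)·0.9093^1·0.4161^7 = -0.008776
d^4_{-1,0}(0.8582) = +0.956641 -1.201555 +0.251528 -0.008776 = -0.002161
Phases: e^{-i·(-1)·4.6751}=-0.037280-0.999305i, e^{-i·(0)·4.4229}=+1.000000+0.000000i ⇒ D=+0.000081+0.002159i

Re=0.0001 Im=0.0022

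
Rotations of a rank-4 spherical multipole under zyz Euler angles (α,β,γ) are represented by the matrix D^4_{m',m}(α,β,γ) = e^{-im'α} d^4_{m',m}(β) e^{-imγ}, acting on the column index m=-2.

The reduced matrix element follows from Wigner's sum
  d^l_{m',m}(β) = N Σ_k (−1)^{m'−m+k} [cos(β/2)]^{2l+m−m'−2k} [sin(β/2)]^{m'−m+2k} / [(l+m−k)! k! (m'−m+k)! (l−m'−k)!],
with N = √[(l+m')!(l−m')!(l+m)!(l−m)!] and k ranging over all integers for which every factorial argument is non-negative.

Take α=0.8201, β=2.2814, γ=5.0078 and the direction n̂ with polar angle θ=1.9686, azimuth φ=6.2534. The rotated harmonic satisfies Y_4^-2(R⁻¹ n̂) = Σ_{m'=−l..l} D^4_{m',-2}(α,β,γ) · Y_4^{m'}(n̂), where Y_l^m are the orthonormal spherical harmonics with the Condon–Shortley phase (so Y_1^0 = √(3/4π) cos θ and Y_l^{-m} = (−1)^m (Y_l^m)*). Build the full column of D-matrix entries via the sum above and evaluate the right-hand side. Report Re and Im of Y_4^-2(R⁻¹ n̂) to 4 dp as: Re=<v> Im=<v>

Need the full column D^4_{m',-2} for m'=−4..4 at α=0.8201, β=2.2814, γ=5.0078.
cos(β/2)=0.416958, sin(β/2)=0.908926
d^4_{-4,-2}: single k=2 term ⇒ +0.022972;  D = +0.017124+0.015313i
d^4_{-3,-2}: k∈[1..2] ⇒ +0.007451 -0.106227 = -0.098775;  D = -0.098371+0.008924i
d^4_{-2,-2}: k∈[0..2] ⇒ +0.000914 -0.052095 +0.309439 = +0.258258;  D = +0.158388-0.203986i
d^4_{-1,-2}: k∈[0..2] ⇒ -0.008449 +0.200750 -0.635967 = -0.443667;  D = +0.070629+0.438009i
d^4_{0,-2}: k∈[0..2] ⇒ +0.041185 -0.521884 +0.929986 = +0.449287;  D = -0.373125-0.250273i
d^4_{1,-2}: k∈[0..2] ⇒ -0.133833 +0.953951 -0.906624 = -0.086506;  D = +0.084243-0.019661i
d^4_{2,-2}: k∈[0..2] ⇒ +0.309439 -1.176350 +0.465829 = -0.401082;  D = +0.199783-0.347783i
d^4_{3,-2}: k∈[0..1] ⇒ -0.504783 +0.799567 = +0.294784;  D = +0.086743+0.281733i
d^4_{4,-2}: single k=0 term ⇒ +0.518722;  D = +0.466626+0.226567i
Y_4^{m'}(θ=1.9686,φ=6.2534) and Σ D·Y over m':
  (+0.0171+0.0153i)·(+0.3174+0.0380i)  (-0.0984+0.0089i)·(-0.3784-0.0339i)  (+0.1584-0.2040i)·(+0.0143+0.0009i)  (+0.0706+0.4380i)·(+0.3292+0.0098i)  (-0.3731-0.2503i)·(-0.0755+0.0000i)  (+0.0842-0.0197i)·(-0.3292+0.0098i)  (+0.1998-0.3478i)·(+0.0143-0.0009i)  (+0.0867+0.2817i)·(+0.3784-0.0339i)  (+0.4666+0.2266i)·(+0.3174-0.0380i)
Y_4^-2(R⁻¹ n̂) = +0.266087+0.326483i

Re=0.2661 Im=0.3265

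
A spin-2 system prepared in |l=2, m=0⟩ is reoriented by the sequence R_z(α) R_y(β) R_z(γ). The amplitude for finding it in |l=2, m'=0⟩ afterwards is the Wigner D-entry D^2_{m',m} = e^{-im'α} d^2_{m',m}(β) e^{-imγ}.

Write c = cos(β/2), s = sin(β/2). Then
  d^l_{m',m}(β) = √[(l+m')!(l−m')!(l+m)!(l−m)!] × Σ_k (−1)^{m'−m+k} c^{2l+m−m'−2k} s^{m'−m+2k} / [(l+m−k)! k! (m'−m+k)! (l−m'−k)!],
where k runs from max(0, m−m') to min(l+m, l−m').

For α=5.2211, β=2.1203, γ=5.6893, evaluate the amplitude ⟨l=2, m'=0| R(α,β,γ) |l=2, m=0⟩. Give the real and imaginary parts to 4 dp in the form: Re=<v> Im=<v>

Re=-0.0909 Im=0.0000

First d^2_{0,0}(β=2.1203), then the phase factors e^{-i(0)α} and e^{-i(0)γ}:
With c≡cos(β/2)=0.488741 and s≡sin(β/2)=0.872429, N=[2·2·2·2]^{1/2}=4.000000
k∈{0,1,2} keeps every argument non-negative
  k=0: (−1)^0·4.0000/(4)·0.4887^4·0.8724^0 = +0.057058
  k=1: (−1)^1·4.0000/(1)·0.4887^2·0.8724^2 = -0.727240
  k=2: (−1)^2·4.0000/(4)·0.4887^0·0.8724^4 = +0.579322
d^2_{0,0}(2.1203) = +0.057058 -0.727240 +0.579322 = -0.090860
Phases: e^{-i·(0)·5.2211}=+1.000000+0.000000i, e^{-i·(0)·5.6893}=+1.000000+0.000000i ⇒ D=-0.090860+0.000000i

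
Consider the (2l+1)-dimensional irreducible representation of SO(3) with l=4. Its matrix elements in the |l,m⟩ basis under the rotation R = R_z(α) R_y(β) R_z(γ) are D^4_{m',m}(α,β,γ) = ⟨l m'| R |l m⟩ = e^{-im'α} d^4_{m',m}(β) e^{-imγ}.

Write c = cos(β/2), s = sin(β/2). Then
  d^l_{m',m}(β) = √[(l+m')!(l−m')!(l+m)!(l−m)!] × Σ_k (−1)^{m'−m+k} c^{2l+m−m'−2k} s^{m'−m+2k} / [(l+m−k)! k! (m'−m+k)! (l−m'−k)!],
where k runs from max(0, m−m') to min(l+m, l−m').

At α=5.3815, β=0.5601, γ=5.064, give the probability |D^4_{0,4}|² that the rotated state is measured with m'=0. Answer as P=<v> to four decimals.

First d^4_{0,4}(β=0.5601), then the phase factors e^{-i(0)α} and e^{-i(4)γ}:
c=cos(0.5601/2)=0.961042, s=sin(0.5601/2)=0.276404; N=√[24·24·40320·1]=4819.161753
The bounds max(0,m−m')=4 and min(l+m,l−m')=4 give 1 term
  k=4: (−1)^0·4819.1618/(576)·0.9610^4·0.2764^4 = +0.041658
d^4_{0,4}(0.5601) = +0.041658
|D^4_{0,4}|² = |d^4_{0,4}(β)|² = (+0.041658)² = 0.001735 (the z-rotation phases have unit modulus)

P=0.0017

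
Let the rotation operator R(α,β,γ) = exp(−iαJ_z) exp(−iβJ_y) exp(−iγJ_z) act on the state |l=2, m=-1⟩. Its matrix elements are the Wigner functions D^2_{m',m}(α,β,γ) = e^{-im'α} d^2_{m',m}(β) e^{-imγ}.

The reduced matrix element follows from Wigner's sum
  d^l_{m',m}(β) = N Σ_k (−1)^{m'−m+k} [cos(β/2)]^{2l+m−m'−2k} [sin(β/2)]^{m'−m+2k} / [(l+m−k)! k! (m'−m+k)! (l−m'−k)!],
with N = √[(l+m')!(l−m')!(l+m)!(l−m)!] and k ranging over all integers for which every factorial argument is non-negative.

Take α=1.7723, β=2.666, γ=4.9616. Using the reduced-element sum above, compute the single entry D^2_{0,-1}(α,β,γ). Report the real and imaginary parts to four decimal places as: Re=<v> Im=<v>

Re=0.1230 Im=-0.4831

Split into d^2_{0,-1}(β=2.666) × two z-phases.
Half-angle: c=0.235562, s=0.971859. N=√(2·2·1·6)=4.898979
The bounds max(0,m−m')=0 and min(l+m,l−m')=1 give 2 terms
  k=0: (−1)^1·4.8990/(2)·0.2356^3·0.9719^1 = -0.031117
  k=1: (−1)^2·4.8990/(2)·0.2356^1·0.9719^3 = +0.529652
d^2_{0,-1}(2.666) = -0.031117 +0.529652 = +0.498535
Attach z-rotation phases: D = e^{-i(0)(1.7723)}·(+0.498535)·e^{-i(-1)(4.9616)} = +0.122958-0.483134i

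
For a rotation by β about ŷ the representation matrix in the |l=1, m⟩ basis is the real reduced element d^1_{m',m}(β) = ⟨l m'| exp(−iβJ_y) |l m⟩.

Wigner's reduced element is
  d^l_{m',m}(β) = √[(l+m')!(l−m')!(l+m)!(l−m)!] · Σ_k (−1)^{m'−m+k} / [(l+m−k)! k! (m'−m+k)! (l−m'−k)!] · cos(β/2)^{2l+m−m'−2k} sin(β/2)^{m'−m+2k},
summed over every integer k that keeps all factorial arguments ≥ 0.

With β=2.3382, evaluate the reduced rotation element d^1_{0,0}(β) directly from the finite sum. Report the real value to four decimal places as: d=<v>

d=-0.6943

d^1_{0,0}(β=2.3382) via Wigner's sum:
With c≡cos(β/2)=0.390980 and s≡sin(β/2)=0.920399, N=[1·1·1·1]^{1/2}=1.000000
The bounds max(0,m−m')=0 and min(l+m,l−m')=1 give 2 terms
  k=0: (−1)^0·1.0000/(1)·0.3910^2·0.9204^0 = +0.152866
  k=1: (−1)^1·1.0000/(1)·0.3910^0·0.9204^2 = -0.847134
d^1_{0,0}(2.3382) = +0.152866 -0.847134 = -0.694269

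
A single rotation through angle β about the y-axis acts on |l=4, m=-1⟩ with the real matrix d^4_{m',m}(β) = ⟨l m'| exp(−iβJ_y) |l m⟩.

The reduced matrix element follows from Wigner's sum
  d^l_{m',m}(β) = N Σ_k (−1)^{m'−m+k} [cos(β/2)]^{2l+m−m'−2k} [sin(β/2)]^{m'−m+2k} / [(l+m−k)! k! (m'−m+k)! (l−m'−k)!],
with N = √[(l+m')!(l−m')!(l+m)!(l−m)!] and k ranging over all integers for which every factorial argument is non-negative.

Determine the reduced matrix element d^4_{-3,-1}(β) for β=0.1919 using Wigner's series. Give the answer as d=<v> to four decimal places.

d=0.0698

d^4_{-3,-1}(β=0.1919) via Wigner's sum:
Half-angle: c=0.995400, s=0.095803. N=√(1·5040·6·120)=1904.940944
Admissible k: 2..3 (factorial args all ≥0)
  k=2: (−1)^0·1904.9409/(240)·0.9954^6·0.0958^2 = +0.070862
  k=3: (−1)^1·1904.9409/(144)·0.9954^4·0.0958^4 = -0.001094
d^4_{-3,-1}(0.1919) = +0.070862 -0.001094 = +0.069768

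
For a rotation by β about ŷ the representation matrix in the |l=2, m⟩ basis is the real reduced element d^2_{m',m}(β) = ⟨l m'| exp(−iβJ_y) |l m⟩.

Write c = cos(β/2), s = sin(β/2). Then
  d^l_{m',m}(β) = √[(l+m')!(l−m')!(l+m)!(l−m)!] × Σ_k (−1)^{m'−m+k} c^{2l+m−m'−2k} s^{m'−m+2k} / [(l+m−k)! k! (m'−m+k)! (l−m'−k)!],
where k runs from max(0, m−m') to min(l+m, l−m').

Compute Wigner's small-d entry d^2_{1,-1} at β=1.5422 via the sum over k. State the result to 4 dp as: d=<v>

d^2_{1,-1}(β=1.5422) via Wigner's sum:
With c≡cos(β/2)=0.717144 and s≡sin(β/2)=0.696925, N=[6·1·1·6]^{1/2}=6.000000
Admissible k: 0..1 (factorial args all ≥0)
  k=0: (−1)^2·6.0000/(2)·0.7171^2·0.6969^2 = +0.749387
  k=1: (−1)^3·6.0000/(6)·0.7171^0·0.6969^4 = -0.235908
d^2_{1,-1}(1.5422) = +0.749387 -0.235908 = +0.513479

d=0.5135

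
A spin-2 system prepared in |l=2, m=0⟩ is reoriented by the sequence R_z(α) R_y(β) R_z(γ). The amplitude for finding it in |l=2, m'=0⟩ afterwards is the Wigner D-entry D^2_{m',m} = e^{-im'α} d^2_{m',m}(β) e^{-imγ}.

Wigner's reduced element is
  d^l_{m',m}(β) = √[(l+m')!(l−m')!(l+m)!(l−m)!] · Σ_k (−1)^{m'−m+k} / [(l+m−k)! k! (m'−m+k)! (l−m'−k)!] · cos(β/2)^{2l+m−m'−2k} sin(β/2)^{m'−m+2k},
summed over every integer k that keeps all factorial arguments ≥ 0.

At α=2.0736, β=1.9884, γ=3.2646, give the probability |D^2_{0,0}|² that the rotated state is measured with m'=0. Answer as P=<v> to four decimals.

Split into d^2_{0,0}(β=1.9884) × two z-phases.
Half-angle: c=0.545174, s=0.838323. N=√(2·2·2·2)=4.000000
k∈{0,1,2} keeps every argument non-negative
  k=0: (−1)^0·4.0000/(4)·0.5452^4·0.8383^0 = +0.088336
  k=1: (−1)^1·4.0000/(1)·0.5452^2·0.8383^2 = -0.835512
  k=2: (−1)^2·4.0000/(4)·0.5452^0·0.8383^4 = +0.493908
d^2_{0,0}(1.9884) = +0.088336 -0.835512 +0.493908 = -0.253268
|D^2_{0,0}|² = |d^2_{0,0}(β)|² = (-0.253268)² = 0.064145 (the z-rotation phases have unit modulus)

P=0.0641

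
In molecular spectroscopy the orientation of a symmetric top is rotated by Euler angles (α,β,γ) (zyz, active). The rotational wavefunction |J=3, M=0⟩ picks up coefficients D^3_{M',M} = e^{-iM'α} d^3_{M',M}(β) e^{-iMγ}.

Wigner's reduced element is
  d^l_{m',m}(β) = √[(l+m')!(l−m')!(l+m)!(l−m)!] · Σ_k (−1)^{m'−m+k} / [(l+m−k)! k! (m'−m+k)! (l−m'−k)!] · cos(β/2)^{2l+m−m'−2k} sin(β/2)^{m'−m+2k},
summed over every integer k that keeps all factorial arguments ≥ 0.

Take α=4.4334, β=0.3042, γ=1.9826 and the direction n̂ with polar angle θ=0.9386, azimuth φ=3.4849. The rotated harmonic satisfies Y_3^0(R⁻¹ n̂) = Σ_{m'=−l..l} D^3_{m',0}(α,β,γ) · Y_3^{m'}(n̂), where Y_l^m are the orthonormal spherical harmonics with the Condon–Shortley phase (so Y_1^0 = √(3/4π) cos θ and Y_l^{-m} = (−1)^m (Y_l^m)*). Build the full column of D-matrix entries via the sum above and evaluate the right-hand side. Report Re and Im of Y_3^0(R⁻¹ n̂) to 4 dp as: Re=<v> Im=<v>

Need the full column D^3_{m',0} for m'=−3..3 at α=4.4334, β=0.3042, γ=1.9826.
cos(β/2)=0.988455, sin(β/2)=0.151514
d^3_{-3,0}: single k=3 term ⇒ +0.015023;  D = +0.011156+0.010061i
d^3_{-2,0}: k∈[2..3] ⇒ +0.120031 -0.002820 = +0.117211;  D = -0.099434+0.062060i
d^3_{-1,0}: k∈[1..3] ⇒ +0.495255 -0.034909 +0.000273 = +0.460619;  D = -0.126847-0.442809i
d^3_{0,0}: k∈[0..3] ⇒ +0.932699 -0.197232 +0.004634 -0.000012 = +0.740089;  D = +0.740089+0.000000i
d^3_{1,0}: k∈[0..2] ⇒ -0.495255 +0.034909 -0.000273 = -0.460619;  D = +0.126847-0.442809i
d^3_{2,0}: k∈[0..1] ⇒ +0.120031 -0.002820 = +0.117211;  D = -0.099434-0.062060i
d^3_{3,0}: single k=0 term ⇒ -0.015023;  D = -0.011156+0.010061i
Y_3^{m'}(θ=0.9386,φ=3.4849) and Σ D·Y over m':
  (+0.0112+0.0101i)·(-0.1128+0.1878i)  (-0.0994+0.0621i)·(+0.3040-0.2492i)  (-0.1268-0.4428i)·(-0.1831+0.0655i)  (+0.7401+0.0000i)·(-0.2765+0.0000i)  (+0.1268-0.4428i)·(+0.1831+0.0655i)  (-0.0994-0.0621i)·(+0.3040+0.2492i)  (-0.0112+0.0101i)·(+0.1128+0.1878i)
Y_3^0(R⁻¹ n̂) = -0.136056+0.000000i

Re=-0.1361 Im=0.0000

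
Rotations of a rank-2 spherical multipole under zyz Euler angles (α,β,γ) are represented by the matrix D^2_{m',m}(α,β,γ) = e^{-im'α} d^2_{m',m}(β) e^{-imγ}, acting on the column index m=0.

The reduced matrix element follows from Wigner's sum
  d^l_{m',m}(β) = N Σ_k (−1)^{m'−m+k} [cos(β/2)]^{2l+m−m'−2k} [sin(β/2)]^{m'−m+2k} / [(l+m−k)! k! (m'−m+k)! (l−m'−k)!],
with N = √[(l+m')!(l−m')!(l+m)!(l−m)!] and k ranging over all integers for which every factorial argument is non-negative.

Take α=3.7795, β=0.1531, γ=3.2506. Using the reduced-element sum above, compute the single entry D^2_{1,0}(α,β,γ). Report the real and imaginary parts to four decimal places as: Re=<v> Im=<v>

D^2_{1,0}(3.7795,0.1531,3.2506) = e^{-i·1·3.7795}·d^2_{1,0}(0.1531)·e^{-i·0·3.2506}. Compute d first:
Half-angle: c=0.997071, s=0.076475. N=√(6·1·2·2)=4.898979
k∈{0,1} keeps every argument non-negative
  k=0: (−1)^1·4.8990/(2)·0.9971^3·0.0765^1 = -0.185684
  k=1: (−1)^2·4.8990/(2)·0.9971^1·0.0765^3 = +0.001092
d^2_{1,0}(0.1531) = -0.185684 +0.001092 = -0.184592
Phases: e^{-i·(1)·3.7795}=-0.803344+0.595516i, e^{-i·(0)·3.2506}=+1.000000+0.000000i ⇒ D=+0.148291-0.109927i

Re=0.1483 Im=-0.1099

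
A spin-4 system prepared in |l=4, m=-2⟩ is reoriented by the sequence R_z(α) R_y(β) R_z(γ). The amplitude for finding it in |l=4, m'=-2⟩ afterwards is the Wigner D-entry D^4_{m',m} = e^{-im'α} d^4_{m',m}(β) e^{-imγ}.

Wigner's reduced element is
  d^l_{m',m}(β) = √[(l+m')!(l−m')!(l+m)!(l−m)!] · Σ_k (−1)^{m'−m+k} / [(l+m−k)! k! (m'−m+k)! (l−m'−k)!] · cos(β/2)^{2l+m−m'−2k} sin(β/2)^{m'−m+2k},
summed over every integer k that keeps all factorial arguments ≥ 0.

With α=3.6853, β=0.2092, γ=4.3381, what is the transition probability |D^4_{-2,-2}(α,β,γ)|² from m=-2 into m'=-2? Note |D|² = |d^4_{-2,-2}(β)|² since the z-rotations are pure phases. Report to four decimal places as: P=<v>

First d^4_{-2,-2}(β=0.2092), then the phase factors e^{-i(-2)α} and e^{-i(-2)γ}:
With c≡cos(β/2)=0.994534 and s≡sin(β/2)=0.104409, N=[2·720·2·720]^{1/2}=1440.000000
k: max(0,(-2)−(-2))=0 … min(4+(-2),4−(-2))=2
  k=0: (−1)^0·1440.0000/(1440)·0.9945^8·0.1044^0 = +0.957103
  k=1: (−1)^1·1440.0000/(120)·0.9945^6·0.1044^2 = -0.126584
  k=2: (−1)^2·1440.0000/(96)·0.9945^4·0.1044^4 = +0.001744
d^4_{-2,-2}(0.2092) = +0.957103 -0.126584 +0.001744 = +0.832262
|D^4_{-2,-2}|² = |d^4_{-2,-2}(β)|² = (+0.832262)² = 0.692661 (the z-rotation phases have unit modulus)

P=0.6927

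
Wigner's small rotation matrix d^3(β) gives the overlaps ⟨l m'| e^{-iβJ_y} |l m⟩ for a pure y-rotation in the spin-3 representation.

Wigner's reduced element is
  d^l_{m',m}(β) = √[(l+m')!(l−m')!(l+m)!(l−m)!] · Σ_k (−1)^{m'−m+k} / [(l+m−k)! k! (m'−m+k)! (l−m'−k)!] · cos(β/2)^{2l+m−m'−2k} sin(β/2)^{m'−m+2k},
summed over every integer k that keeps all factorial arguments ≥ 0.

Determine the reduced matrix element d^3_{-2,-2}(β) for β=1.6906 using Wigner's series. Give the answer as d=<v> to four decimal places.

d^3_{-2,-2}(β=1.6906) via Wigner's sum:
With c≡cos(β/2)=0.663507 and s≡sin(β/2)=0.748170, N=[1·120·1·120]^{1/2}=120.000000
Admissible k: 0..1 (factorial args all ≥0)
  k=0: (−1)^0·120.0000/(120)·0.6635^6·0.7482^0 = +0.085324
  k=1: (−1)^1·120.0000/(24)·0.6635^4·0.7482^2 = -0.542441
d^3_{-2,-2}(1.6906) = +0.085324 -0.542441 = -0.457117

d=-0.4571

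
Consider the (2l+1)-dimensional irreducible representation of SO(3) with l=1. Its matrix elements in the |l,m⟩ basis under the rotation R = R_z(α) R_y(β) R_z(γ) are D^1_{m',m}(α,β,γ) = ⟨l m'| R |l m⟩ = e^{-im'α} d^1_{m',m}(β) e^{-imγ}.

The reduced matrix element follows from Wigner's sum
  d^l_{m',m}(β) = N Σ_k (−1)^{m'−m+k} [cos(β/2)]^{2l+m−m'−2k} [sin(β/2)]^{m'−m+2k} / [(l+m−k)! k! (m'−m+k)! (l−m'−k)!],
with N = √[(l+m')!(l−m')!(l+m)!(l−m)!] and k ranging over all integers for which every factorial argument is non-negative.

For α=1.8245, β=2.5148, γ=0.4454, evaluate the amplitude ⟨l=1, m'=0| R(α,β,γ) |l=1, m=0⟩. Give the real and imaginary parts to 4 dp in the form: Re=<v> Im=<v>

Re=-0.8099 Im=0.0000

First d^1_{0,0}(β=2.5148), then the phase factors e^{-i(0)α} and e^{-i(0)γ}:
Half-angle: c=0.308291, s=0.951292. N=√(1·1·1·1)=1.000000
k: max(0,(0)−(0))=0 … min(1+(0),1−(0))=1
  k=0: (−1)^0·1.0000/(1)·0.3083^2·0.9513^0 = +0.095044
  k=1: (−1)^1·1.0000/(1)·0.3083^0·0.9513^2 = -0.904956
d^1_{0,0}(2.5148) = +0.095044 -0.904956 = -0.809913
Phases: e^{-i·(0)·1.8245}=+1.000000+0.000000i, e^{-i·(0)·0.4454}=+1.000000+0.000000i ⇒ D=-0.809913+0.000000i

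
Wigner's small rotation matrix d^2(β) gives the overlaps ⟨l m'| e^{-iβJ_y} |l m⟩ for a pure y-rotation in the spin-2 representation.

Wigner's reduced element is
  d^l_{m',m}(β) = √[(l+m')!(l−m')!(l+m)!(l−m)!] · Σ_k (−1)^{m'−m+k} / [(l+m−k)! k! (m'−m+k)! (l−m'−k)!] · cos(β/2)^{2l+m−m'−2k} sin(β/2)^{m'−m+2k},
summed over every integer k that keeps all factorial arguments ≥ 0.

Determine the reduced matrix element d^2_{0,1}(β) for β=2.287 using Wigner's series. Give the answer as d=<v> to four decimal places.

d=-0.6065

d^2_{0,1}(β=2.287) via Wigner's sum:
With c≡cos(β/2)=0.414412 and s≡sin(β/2)=0.910090, N=[2·2·6·1]^{1/2}=4.898979
k∈{1,2} keeps every argument non-negative
  k=1: (−1)^0·4.8990/(2)·0.4144^3·0.9101^1 = +0.158656
  k=2: (−1)^1·4.8990/(2)·0.4144^1·0.9101^3 = -0.765174
d^2_{0,1}(2.287) = +0.158656 -0.765174 = -0.606518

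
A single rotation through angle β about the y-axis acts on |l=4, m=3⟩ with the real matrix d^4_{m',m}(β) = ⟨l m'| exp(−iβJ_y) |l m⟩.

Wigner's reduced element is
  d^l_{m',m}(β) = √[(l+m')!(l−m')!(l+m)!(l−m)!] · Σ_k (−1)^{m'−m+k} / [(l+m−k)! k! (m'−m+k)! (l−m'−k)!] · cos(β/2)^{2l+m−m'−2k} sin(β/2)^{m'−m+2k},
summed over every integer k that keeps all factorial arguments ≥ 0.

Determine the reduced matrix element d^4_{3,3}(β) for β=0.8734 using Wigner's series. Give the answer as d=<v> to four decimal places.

d^4_{3,3}(β=0.8734) via Wigner's sum:
Half-angle: c=0.906152, s=0.422951. N=√(5040·1·5040·1)=5040.000000
Admissible k: 0..1 (factorial args all ≥0)
  k=0: (−1)^0·5040.0000/(5040)·0.9062^8·0.4230^0 = +0.454579
  k=1: (−1)^1·5040.0000/(720)·0.9062^6·0.4230^2 = -0.693244
d^4_{3,3}(0.8734) = +0.454579 -0.693244 = -0.238665

d=-0.2387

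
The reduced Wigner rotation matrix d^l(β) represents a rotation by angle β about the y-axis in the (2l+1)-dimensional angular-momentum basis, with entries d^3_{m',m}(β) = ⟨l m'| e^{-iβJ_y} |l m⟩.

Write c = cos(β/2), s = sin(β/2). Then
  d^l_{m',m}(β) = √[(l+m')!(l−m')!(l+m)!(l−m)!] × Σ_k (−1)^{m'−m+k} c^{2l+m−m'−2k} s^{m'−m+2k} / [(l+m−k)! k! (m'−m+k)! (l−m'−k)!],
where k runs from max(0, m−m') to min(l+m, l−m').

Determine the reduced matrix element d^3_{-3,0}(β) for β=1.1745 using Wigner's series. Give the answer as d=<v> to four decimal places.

d=0.4389

d^3_{-3,0}(β=1.1745) via Wigner's sum:
c=cos(1.1745/2)=0.832468, s=sin(1.1745/2)=0.554074; N=√[1·720·6·6]=160.996894
Admissible k: 3..3 (factorial args all ≥0)
  k=3: (−1)^0·160.9969/(36)·0.8325^3·0.5541^3 = +0.438854
d^3_{-3,0}(1.1745) = +0.438854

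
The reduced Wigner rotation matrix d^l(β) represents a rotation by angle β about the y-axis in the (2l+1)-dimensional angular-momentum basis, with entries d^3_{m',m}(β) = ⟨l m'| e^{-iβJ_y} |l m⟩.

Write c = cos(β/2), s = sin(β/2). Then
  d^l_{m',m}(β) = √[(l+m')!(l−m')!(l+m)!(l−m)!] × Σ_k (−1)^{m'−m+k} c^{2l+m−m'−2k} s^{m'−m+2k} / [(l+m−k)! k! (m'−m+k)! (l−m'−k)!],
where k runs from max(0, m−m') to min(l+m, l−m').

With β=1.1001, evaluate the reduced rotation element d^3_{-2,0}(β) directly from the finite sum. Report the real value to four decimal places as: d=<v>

d=0.4933

d^3_{-2,0}(β=1.1001) via Wigner's sum:
Half-angle: c=0.852498, s=0.522730. N=√(1·120·6·6)=65.726707
Admissible k: 2..3 (factorial args all ≥0)
  k=2: (−1)^0·65.7267/(12)·0.8525^4·0.5227^2 = +0.790477
  k=3: (−1)^1·65.7267/(12)·0.8525^2·0.5227^4 = -0.297206
d^3_{-2,0}(1.1001) = +0.790477 -0.297206 = +0.493272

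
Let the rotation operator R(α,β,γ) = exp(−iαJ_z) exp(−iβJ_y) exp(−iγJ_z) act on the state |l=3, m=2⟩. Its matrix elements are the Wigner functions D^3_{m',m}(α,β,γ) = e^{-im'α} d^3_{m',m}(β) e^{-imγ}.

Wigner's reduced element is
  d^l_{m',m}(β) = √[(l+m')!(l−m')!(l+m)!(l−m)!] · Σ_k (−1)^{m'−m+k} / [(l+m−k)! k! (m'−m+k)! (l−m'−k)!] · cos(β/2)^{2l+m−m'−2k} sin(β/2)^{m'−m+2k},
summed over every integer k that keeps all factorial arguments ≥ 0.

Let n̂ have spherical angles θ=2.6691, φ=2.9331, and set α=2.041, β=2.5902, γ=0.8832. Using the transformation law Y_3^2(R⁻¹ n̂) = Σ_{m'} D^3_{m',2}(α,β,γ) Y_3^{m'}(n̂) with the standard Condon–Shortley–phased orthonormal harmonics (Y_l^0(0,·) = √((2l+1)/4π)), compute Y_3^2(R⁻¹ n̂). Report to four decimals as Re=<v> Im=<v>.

Need the full column D^3_{m',2} for m'=−3..3 at α=2.041, β=2.5902, γ=0.8832.
cos(β/2)=0.272217, sin(β/2)=0.962236
d^3_{-3,2}: single k=5 term ⇒ +0.550046;  D = -0.191597-0.515597i
d^3_{-2,2}: k∈[4..5] ⇒ +0.317634 -0.793760 = -0.476126;  D = +0.322731-0.350058i
d^3_{-1,2}: k∈[3..4] ⇒ +0.113663 -0.710106 = -0.596442;  D = -0.574096-0.161732i
d^3_{0,2}: k∈[2..3] ⇒ +0.027847 -0.347950 = -0.320103;  D = +0.062215+0.313999i
d^3_{1,2}: k∈[1..2] ⇒ +0.004548 -0.113663 = -0.109115;  D = +0.085810-0.067400i
d^3_{2,2}: k∈[0..1] ⇒ +0.000407 -0.025421 = -0.025014;  D = -0.022687-0.010536i
d^3_{3,2}: single k=0 term ⇒ -0.003523;  D = +0.000125+0.003521i
Y_3^{m'}(θ=2.6691,φ=2.9331) and Σ D·Y over m':
  (-0.1916-0.5156i)·(-0.0319-0.0230i)  (+0.3227-0.3501i)·(-0.1723-0.0763i)  (-0.5741-0.1617i)·(-0.4266-0.0902i)  (+0.0622+0.3140i)·(-0.3205+0.0000i)  (+0.0858-0.0674i)·(+0.4266-0.0902i)  (-0.0227-0.0105i)·(-0.1723+0.0763i)  (+0.0001+0.0035i)·(+0.0319-0.0230i)
Y_3^2(R⁻¹ n̂) = +0.157572+0.040417i

Re=0.1576 Im=0.0404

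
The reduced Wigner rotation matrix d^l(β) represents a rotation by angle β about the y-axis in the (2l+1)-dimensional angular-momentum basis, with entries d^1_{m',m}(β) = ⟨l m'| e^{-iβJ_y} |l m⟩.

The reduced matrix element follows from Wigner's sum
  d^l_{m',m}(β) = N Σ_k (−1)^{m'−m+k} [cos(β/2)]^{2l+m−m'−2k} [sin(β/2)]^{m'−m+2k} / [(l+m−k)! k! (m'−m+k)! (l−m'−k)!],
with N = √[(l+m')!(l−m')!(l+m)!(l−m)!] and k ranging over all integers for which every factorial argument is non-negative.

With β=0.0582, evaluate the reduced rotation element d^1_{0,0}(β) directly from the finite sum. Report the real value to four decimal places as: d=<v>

d^1_{0,0}(β=0.0582) via Wigner's sum:
Half-angle: c=0.999577, s=0.029096. N=√(1·1·1·1)=1.000000
The bounds max(0,m−m')=0 and min(l+m,l−m')=1 give 2 terms
  k=0: (−1)^0·1.0000/(1)·0.9996^2·0.0291^0 = +0.999153
  k=1: (−1)^1·1.0000/(1)·0.9996^0·0.0291^2 = -0.000847
d^1_{0,0}(0.0582) = +0.999153 -0.000847 = +0.998307

d=0.9983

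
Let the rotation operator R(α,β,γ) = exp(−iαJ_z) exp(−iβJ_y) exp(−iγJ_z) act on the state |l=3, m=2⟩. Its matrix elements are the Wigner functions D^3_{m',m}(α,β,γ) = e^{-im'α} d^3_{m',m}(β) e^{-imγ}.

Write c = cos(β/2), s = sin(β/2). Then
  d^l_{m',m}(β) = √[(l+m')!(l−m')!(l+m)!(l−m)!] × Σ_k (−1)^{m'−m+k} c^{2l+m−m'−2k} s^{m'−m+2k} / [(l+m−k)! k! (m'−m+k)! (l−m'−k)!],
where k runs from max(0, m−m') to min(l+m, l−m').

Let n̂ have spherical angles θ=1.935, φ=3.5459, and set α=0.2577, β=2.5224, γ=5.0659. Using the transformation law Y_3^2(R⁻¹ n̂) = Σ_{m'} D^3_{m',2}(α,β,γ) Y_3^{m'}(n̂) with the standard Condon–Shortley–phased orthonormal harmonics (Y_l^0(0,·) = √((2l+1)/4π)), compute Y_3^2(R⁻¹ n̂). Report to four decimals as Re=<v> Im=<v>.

Need the full column D^3_{m',2} for m'=−3..3 at α=0.2577, β=2.5224, γ=5.0659.
cos(β/2)=0.304674, sin(β/2)=0.952457
d^3_{-3,2}: single k=5 term ⇒ +0.584975;  D = -0.583698-0.038626i
d^3_{-2,2}: k∈[4..5] ⇒ +0.381964 -0.746571 = -0.364608;  D = +0.357934-0.069440i
d^3_{-1,2}: k∈[3..4] ⇒ +0.154551 -0.755200 = -0.600648;  D = +0.541029-0.260895i
d^3_{0,2}: k∈[2..3] ⇒ +0.042815 -0.418420 = -0.375606;  D = +0.285573-0.243983i
d^3_{1,2}: k∈[1..2] ⇒ +0.007907 -0.154551 = -0.146644;  D = +0.083535-0.120525i
d^3_{2,2}: k∈[0..1] ⇒ +0.000800 -0.039084 = -0.038285;  D = +0.013069-0.035985i
d^3_{3,2}: single k=0 term ⇒ -0.006125;  D = +0.000555-0.006100i
Y_3^{m'}(θ=1.935,φ=3.5459) and Σ D·Y over m':
  (-0.5837-0.0386i)·(-0.1192+0.3188i)  (+0.3579-0.0694i)·(-0.2195+0.2299i)  (+0.5410-0.2609i)·(+0.1015-0.0434i)  (+0.2856-0.2440i)·(+0.3145+0.0000i)  (+0.0835-0.1205i)·(-0.1015-0.0434i)  (+0.0131-0.0360i)·(-0.2195-0.2299i)  (+0.0006-0.0061i)·(+0.1192+0.3188i)
Y_3^2(R⁻¹ n̂) = +0.129858-0.197711i

Re=0.1299 Im=-0.1977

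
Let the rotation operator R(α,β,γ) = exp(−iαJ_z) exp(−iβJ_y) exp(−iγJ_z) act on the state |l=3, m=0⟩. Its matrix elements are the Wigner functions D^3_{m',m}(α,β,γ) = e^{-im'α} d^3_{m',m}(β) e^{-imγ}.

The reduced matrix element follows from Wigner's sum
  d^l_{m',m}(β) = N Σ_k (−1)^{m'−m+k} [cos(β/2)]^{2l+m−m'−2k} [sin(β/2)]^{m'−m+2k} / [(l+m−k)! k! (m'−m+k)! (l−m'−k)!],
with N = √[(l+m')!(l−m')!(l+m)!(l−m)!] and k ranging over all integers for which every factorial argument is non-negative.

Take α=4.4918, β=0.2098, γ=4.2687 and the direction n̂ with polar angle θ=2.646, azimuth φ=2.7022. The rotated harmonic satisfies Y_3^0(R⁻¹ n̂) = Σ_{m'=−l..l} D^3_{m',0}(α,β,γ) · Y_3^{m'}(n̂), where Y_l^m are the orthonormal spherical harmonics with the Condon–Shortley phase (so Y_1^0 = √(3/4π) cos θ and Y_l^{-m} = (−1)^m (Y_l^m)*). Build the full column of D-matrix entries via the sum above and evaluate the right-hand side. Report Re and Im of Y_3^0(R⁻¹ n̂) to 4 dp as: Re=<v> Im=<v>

Need the full column D^3_{m',0} for m'=−3..3 at α=4.4918, β=0.2098, γ=4.2687.
cos(β/2)=0.994503, sin(β/2)=0.104708
d^3_{-3,0}: single k=3 term ⇒ +0.005050;  D = +0.003103+0.003984i
d^3_{-2,0}: k∈[2..3] ⇒ +0.058741 -0.000651 = +0.058090;  D = -0.052528+0.024805i
d^3_{-1,0}: k∈[1..3] ⇒ +0.352858 -0.011735 +0.000043 = +0.341167;  D = -0.074649-0.332900i
d^3_{0,0}: k∈[0..3] ⇒ +0.967468 -0.096522 +0.001070 -0.000001 = +0.872015;  D = +0.872015+0.000000i
d^3_{1,0}: k∈[0..2] ⇒ -0.352858 +0.011735 -0.000043 = -0.341167;  D = +0.074649-0.332900i
d^3_{2,0}: k∈[0..1] ⇒ +0.058741 -0.000651 = +0.058090;  D = -0.052528-0.024805i
d^3_{3,0}: single k=0 term ⇒ -0.005050;  D = -0.003103+0.003984i
Y_3^{m'}(θ=2.646,φ=2.7022) and Σ D·Y over m':
  (+0.0031+0.0040i)·(-0.0112-0.0434i)  (-0.0525+0.0248i)·(-0.1297-0.1565i)  (-0.0746-0.3329i)·(-0.3991-0.1876i)  (+0.8720+0.0000i)·(-0.2854+0.0000i)  (+0.0746-0.3329i)·(+0.3991-0.1876i)  (-0.0525-0.0248i)·(-0.1297+0.1565i)  (-0.0031+0.0040i)·(+0.0112-0.0434i)
Y_3^0(R⁻¹ n̂) = -0.292474-0.000000i

Re=-0.2925 Im=0.0000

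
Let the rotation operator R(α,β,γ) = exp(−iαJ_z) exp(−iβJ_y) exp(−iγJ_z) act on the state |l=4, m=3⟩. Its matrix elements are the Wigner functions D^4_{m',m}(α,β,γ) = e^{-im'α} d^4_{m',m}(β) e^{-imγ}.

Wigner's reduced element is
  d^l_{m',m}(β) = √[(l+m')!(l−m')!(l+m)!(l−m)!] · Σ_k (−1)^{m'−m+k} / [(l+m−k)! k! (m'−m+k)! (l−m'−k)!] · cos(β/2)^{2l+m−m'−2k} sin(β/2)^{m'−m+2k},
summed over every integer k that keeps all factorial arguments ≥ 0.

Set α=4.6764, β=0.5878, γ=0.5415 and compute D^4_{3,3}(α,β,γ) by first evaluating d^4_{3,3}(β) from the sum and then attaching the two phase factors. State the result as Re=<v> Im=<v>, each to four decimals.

Re=-0.2523 Im=-0.0137

Split into d^4_{3,3}(β=0.5878) × two z-phases.
c=cos(0.5878/2)=0.957121, s=sin(0.5878/2)=0.289687; N=√[5040·1·5040·1]=5040.000000
k: max(0,(3)−(3))=0 … min(4+(3),4−(3))=1
  k=0: (−1)^0·5040.0000/(5040)·0.9571^8·0.2897^0 = +0.704265
  k=1: (−1)^1·5040.0000/(720)·0.9571^6·0.2897^2 = -0.451605
d^4_{3,3}(0.5878) = +0.704265 -0.451605 = +0.252660
D = (+0.107757-0.994177i)·(+0.252660)·(-0.053678-0.998558i) = -0.252288-0.013703i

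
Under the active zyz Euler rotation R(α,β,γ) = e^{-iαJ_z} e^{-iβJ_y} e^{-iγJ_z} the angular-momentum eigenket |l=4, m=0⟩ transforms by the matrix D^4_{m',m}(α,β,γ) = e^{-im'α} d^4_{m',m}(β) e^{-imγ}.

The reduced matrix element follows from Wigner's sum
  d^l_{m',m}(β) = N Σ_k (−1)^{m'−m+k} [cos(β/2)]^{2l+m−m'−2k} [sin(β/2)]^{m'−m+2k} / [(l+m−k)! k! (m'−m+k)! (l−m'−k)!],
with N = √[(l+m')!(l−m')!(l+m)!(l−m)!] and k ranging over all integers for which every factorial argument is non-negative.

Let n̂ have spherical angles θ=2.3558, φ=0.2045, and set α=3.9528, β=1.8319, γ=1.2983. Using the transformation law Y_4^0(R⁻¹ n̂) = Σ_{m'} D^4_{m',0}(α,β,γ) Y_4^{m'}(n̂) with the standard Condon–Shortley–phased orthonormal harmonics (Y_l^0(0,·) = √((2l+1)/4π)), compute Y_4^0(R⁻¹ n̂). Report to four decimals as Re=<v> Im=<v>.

Need the full column D^4_{m',0} for m'=−4..4 at α=3.9528, β=1.8319, γ=1.2983.
cos(β/2)=0.609037, sin(β/2)=0.793142
d^4_{-4,0}: single k=4 term ⇒ +0.455541;  D = -0.453116-0.046945i
d^4_{-3,0}: k∈[3..4] ⇒ +0.494693 -0.838976 = -0.344282;  D = -0.261546+0.223885i
d^4_{-2,0}: k∈[2..4] ⇒ +0.304569 -1.377427 +0.876018 = -0.196839;  D = +0.010156-0.196577i
d^4_{-1,0}: k∈[1..4] ⇒ +0.110249 -1.121858 +1.902618 -0.537791 = +0.353217;  D = -0.243233-0.256124i
d^4_{0,0}: k∈[0..4] ⇒ +0.018930 -0.513671 +1.960113 -1.477447 +0.156605 = +0.144529;  D = +0.144529+0.000000i
d^4_{1,0}: k∈[0..3] ⇒ -0.110249 +1.121858 -1.902618 +0.537791 = -0.353217;  D = +0.243233-0.256124i
d^4_{2,0}: k∈[0..2] ⇒ +0.304569 -1.377427 +0.876018 = -0.196839;  D = +0.010156+0.196577i
d^4_{3,0}: k∈[0..1] ⇒ -0.494693 +0.838976 = +0.344282;  D = +0.261546+0.223885i
d^4_{4,0}: single k=0 term ⇒ +0.455541;  D = -0.453116+0.046945i
Y_4^{m'}(θ=2.3558,φ=0.2045) and Σ D·Y over m':
  (-0.4531-0.0469i)·(+0.0758-0.0809i)  (-0.2615+0.2239i)·(-0.2561+0.1803i)  (+0.0102-0.1966i)·(+0.3835-0.1662i)  (-0.2432-0.2561i)·(-0.1152+0.0239i)  (+0.1445+0.0000i)·(-0.3440+0.0000i)  (+0.2432-0.2561i)·(+0.1152+0.0239i)  (+0.0102+0.1966i)·(+0.3835+0.1662i)  (+0.2615+0.2239i)·(+0.2561+0.1803i)  (-0.4531+0.0469i)·(+0.0758+0.0809i)
Y_4^0(R⁻¹ n̂) = -0.062066+0.000000i

Re=-0.0621 Im=0.0000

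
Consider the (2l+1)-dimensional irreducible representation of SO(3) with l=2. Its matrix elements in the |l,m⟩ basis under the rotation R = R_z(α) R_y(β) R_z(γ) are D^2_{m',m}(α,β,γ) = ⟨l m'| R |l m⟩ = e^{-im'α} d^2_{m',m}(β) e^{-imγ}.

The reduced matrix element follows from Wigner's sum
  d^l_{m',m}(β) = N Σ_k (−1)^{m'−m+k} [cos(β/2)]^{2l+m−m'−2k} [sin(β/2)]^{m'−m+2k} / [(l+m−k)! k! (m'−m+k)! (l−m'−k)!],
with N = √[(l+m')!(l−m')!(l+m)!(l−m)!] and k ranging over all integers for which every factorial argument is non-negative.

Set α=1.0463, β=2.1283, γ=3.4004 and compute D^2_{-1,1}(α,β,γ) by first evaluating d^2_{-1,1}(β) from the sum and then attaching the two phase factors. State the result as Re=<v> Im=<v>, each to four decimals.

Re=0.0314 Im=0.0315

Split into d^2_{-1,1}(β=2.1283) × two z-phases.
With c≡cos(β/2)=0.485248 and s≡sin(β/2)=0.874377, N=[1·6·6·1]^{1/2}=6.000000
k∈{2,3} keeps every argument non-negative
  k=2: (−1)^0·6.0000/(2)·0.4852^2·0.8744^2 = +0.540064
  k=3: (−1)^1·6.0000/(6)·0.4852^0·0.8744^4 = -0.584513
d^2_{-1,1}(2.1283) = +0.540064 -0.584513 = -0.044449
Phases: e^{-i·(-1)·1.0463}=+0.500777+0.865576i, e^{-i·(1)·3.4004}=-0.966696+0.255928i ⇒ D=+0.031365+0.031496i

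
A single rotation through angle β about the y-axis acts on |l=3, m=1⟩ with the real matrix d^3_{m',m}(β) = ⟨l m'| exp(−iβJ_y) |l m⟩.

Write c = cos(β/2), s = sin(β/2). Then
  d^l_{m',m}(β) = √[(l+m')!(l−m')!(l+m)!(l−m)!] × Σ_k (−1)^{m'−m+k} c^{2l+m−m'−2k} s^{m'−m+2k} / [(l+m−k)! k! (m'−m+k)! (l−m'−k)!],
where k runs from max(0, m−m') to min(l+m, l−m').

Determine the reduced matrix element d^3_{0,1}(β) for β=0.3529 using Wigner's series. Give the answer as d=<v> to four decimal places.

d^3_{0,1}(β=0.3529) via Wigner's sum:
Half-angle: c=0.984473, s=0.175536. N=√(6·6·24·2)=41.569219
Admissible k: 1..3 (factorial args all ≥0)
  k=1: (−1)^0·41.5692/(12)·0.9845^5·0.1755^1 = +0.562310
  k=2: (−1)^1·41.5692/(4)·0.9845^3·0.1755^3 = -0.053632
  k=3: (−1)^2·41.5692/(12)·0.9845^1·0.1755^5 = +0.000568
d^3_{0,1}(0.3529) = +0.562310 -0.053632 +0.000568 = +0.509246

d=0.5092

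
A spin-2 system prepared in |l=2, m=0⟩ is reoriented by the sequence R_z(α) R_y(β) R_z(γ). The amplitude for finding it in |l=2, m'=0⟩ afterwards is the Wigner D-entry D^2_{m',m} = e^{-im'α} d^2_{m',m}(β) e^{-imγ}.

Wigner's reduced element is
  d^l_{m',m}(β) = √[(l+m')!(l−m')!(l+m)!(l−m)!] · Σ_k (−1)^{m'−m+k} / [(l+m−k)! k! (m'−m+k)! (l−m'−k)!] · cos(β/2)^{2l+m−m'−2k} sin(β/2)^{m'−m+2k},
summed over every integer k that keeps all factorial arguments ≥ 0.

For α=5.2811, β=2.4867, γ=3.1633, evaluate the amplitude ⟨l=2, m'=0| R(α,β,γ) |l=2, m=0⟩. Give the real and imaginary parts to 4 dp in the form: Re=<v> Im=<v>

D^2_{0,0}(5.2811,2.4867,3.1633) = e^{-i·0·5.2811}·d^2_{0,0}(2.4867)·e^{-i·0·3.1633}. Compute d first:
Half-angle: c=0.321626, s=0.946867. N=√(2·2·2·2)=4.000000
k: max(0,(0)−(0))=0 … min(2+(0),2−(0))=2
  k=0: (−1)^0·4.0000/(4)·0.3216^4·0.9469^0 = +0.010701
  k=1: (−1)^1·4.0000/(1)·0.3216^2·0.9469^2 = -0.370971
  k=2: (−1)^2·4.0000/(4)·0.3216^0·0.9469^4 = +0.803814
d^2_{0,0}(2.4867) = +0.010701 -0.370971 +0.803814 = +0.443543
Phases: e^{-i·(0)·5.2811}=+1.000000+0.000000i, e^{-i·(0)·3.1633}=+1.000000+0.000000i ⇒ D=+0.443543+0.000000i

Re=0.4435 Im=0.0000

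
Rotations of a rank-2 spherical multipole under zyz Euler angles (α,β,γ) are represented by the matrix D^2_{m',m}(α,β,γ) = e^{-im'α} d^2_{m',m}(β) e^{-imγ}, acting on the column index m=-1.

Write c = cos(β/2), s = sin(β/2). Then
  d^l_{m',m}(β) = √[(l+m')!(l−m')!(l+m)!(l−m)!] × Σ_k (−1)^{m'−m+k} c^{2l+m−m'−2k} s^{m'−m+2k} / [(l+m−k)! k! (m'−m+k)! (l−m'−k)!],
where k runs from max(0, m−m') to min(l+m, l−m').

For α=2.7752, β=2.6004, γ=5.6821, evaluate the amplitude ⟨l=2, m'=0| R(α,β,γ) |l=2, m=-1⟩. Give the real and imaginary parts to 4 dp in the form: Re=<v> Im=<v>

Re=0.4460 Im=-0.3058

Split into d^2_{0,-1}(β=2.6004) × two z-phases.
Half-angle: c=0.267306, s=0.963612. N=√(2·2·1·6)=4.898979
Admissible k: 0..1 (factorial args all ≥0)
  k=0: (−1)^1·4.8990/(2)·0.2673^3·0.9636^1 = -0.045082
  k=1: (−1)^2·4.8990/(2)·0.2673^1·0.9636^3 = +0.585856
d^2_{0,-1}(2.6004) = -0.045082 +0.585856 = +0.540774
Phases: e^{-i·(0)·2.7752}=+1.000000+0.000000i, e^{-i·(-1)·5.6821}=+0.824722-0.565538i ⇒ D=+0.445988-0.305828i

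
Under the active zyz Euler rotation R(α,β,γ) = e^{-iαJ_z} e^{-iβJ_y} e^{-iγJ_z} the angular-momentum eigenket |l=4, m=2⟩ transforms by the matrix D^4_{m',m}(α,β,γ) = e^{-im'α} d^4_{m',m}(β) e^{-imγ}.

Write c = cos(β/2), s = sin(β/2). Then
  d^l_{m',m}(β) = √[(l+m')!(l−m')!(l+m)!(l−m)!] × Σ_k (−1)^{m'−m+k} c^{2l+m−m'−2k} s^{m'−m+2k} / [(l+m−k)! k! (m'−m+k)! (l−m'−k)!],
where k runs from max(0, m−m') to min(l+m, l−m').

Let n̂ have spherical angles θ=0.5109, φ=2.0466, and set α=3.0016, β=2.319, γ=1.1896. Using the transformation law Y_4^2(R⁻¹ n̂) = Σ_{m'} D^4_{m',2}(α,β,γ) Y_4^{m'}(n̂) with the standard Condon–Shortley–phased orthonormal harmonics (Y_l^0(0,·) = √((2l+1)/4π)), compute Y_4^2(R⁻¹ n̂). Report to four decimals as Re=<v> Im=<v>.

Need the full column D^4_{m',2} for m'=−4..4 at α=3.0016, β=2.319, γ=1.1896.
cos(β/2)=0.399798, sin(β/2)=0.916603
d^4_{-4,2}: single k=6 term ⇒ +0.501590;  D = -0.491348-0.100841i
d^4_{-3,2}: k∈[5..6] ⇒ +0.464102 -0.813157 = -0.349055;  D = -0.328791-0.117200i
d^4_{-2,2}: k∈[4..6] ⇒ +0.270507 -1.137498 +0.498255 = -0.368736;  D = +0.326656+0.171062i
d^4_{-1,2}: k∈[3..5] ⇒ +0.111240 -0.877071 +0.922034 = +0.156203;  D = +0.126912+0.091064i
d^4_{0,2}: k∈[2..4] ⇒ +0.032548 -0.456223 +0.899271 = +0.475596;  D = -0.343944-0.328472i
d^4_{1,2}: k∈[1..3] ⇒ +0.006349 -0.166860 +0.584714 = +0.424203;  D = +0.262895+0.332918i
d^4_{2,2}: k∈[0..2] ⇒ +0.000653 -0.041171 +0.270507 = +0.229989;  D = -0.115953-0.198620i
d^4_{3,2}: k∈[0..1] ⇒ -0.005599 +0.088294 = +0.082695;  D = +0.031319+0.076535i
d^4_{4,2}: single k=0 term ⇒ +0.018155;  D = -0.004464-0.017597i
Y_4^{m'}(θ=0.5109,φ=2.0466) and Σ D·Y over m':
  (-0.4913-0.1008i)·(-0.0083-0.0239i)  (-0.3288-0.1172i)·(+0.1263+0.0182i)  (+0.3267+0.1711i)·(-0.2008+0.2818i)  (+0.1269+0.0911i)·(-0.2150-0.4173i)  (-0.3439-0.3285i)·(+0.0463+0.0000i)  (+0.2629+0.3329i)·(+0.2150-0.4173i)  (-0.1160-0.1986i)·(-0.2008-0.2818i)  (+0.0313+0.0765i)·(-0.1263+0.0182i)  (-0.0045-0.0176i)·(-0.0083+0.0239i)
Y_4^2(R⁻¹ n̂) = +0.001120-0.012878i

Re=0.0011 Im=-0.0129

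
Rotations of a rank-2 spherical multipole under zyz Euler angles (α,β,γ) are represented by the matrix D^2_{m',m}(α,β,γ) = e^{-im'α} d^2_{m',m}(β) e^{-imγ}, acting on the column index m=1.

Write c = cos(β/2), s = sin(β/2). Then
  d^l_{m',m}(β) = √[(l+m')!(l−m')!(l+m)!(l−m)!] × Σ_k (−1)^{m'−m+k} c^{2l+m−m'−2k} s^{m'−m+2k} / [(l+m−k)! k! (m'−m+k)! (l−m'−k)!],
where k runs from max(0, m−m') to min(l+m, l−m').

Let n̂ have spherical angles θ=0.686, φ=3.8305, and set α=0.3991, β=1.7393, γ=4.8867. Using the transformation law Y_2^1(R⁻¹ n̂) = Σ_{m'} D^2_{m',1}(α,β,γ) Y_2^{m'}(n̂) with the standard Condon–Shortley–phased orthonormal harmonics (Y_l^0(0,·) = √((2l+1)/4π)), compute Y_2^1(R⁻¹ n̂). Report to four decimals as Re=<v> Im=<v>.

Need the full column D^2_{m',1} for m'=−2..2 at α=0.3991, β=1.7393, γ=4.8867.
cos(β/2)=0.645094, sin(β/2)=0.764103
d^2_{-2,1}: single k=3 term ⇒ +0.575584;  D = -0.336254+0.467152i
d^2_{-1,1}: k∈[2..3] ⇒ +0.728906 -0.340885 = +0.388021;  D = -0.086490+0.378258i
d^2_{0,1}: k∈[1..2] ⇒ +0.502454 -0.704944 = -0.202490;  D = -0.035118-0.199421i
d^2_{1,1}: k∈[0..1] ⇒ +0.173178 -0.728906 = -0.555728;  D = -0.301483-0.466842i
d^2_{2,1}: single k=0 term ⇒ -0.410252;  D = -0.338993-0.231065i
Y_2^{m'}(θ=0.686,φ=3.8305) and Σ D·Y over m':
  (-0.3363+0.4672i)·(+0.0297-0.1521i)  (-0.0865+0.3783i)·(-0.2923+0.2407i)  (-0.0351-0.1994i)·(+0.2511+0.0000i)  (-0.3015-0.4668i)·(+0.2923+0.2407i)  (-0.3390-0.2311i)·(+0.0297+0.1521i)
Y_2^1(R⁻¹ n̂) = +0.035799-0.383900i

Re=0.0358 Im=-0.3839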